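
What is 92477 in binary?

Using repeated division by 2:
92477 ÷ 2 = 46238 remainder 1
46238 ÷ 2 = 23119 remainder 0
23119 ÷ 2 = 11559 remainder 1
11559 ÷ 2 = 5779 remainder 1
5779 ÷ 2 = 2889 remainder 1
2889 ÷ 2 = 1444 remainder 1
1444 ÷ 2 = 722 remainder 0
722 ÷ 2 = 361 remainder 0
361 ÷ 2 = 180 remainder 1
180 ÷ 2 = 90 remainder 0
90 ÷ 2 = 45 remainder 0
45 ÷ 2 = 22 remainder 1
22 ÷ 2 = 11 remainder 0
11 ÷ 2 = 5 remainder 1
5 ÷ 2 = 2 remainder 1
2 ÷ 2 = 1 remainder 0
1 ÷ 2 = 0 remainder 1
Reading remainders bottom to top: 10110100100111101



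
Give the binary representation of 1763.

Using repeated division by 2:
1763 ÷ 2 = 881 remainder 1
881 ÷ 2 = 440 remainder 1
440 ÷ 2 = 220 remainder 0
220 ÷ 2 = 110 remainder 0
110 ÷ 2 = 55 remainder 0
55 ÷ 2 = 27 remainder 1
27 ÷ 2 = 13 remainder 1
13 ÷ 2 = 6 remainder 1
6 ÷ 2 = 3 remainder 0
3 ÷ 2 = 1 remainder 1
1 ÷ 2 = 0 remainder 1
Reading remainders bottom to top: 11011100011



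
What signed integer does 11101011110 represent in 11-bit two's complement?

Binary: 11101011110
Sign bit: 1 (negative)
Invert: 00010100001
Add 1:  00010100010
Magnitude: 00010100010 = 128 + 32 + 2 = 162
Value: -162



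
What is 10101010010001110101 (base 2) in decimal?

Sum of powers of 2 for each 1-bit:
2^0 + 2^2 + 2^4 + 2^5 + 2^6 + 2^10 + 2^13 + 2^15 + 2^17 + 2^19
= 1 + 4 + 16 + 32 + 64 + 1024 + 8192 + 32768 + 131072 + 524288
= 697461



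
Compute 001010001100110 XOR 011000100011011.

XOR: 1 when bits differ
  001010001100110
^ 011000100011011
-----------------
  010010101111101
Decimal: 5222 ^ 12571 = 9597



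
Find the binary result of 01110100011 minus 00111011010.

Method 1 - Direct subtraction (column by column from the right: bit − bit − borrow-in; if negative, add 2 and borrow 1 from the next column):
borrow: 01110110000
        01110100011
-       00111011010
-------------------
        00111001001

Method 2 - Add two's complement:
Two's complement of 00111011010: invert → 11000100101, add 1 → 11000100110
  01110100011
+ 11000100110
-------------
 100111001001  (end carry out of the top bit = 1)
Discarding the end carry: 00111001001
Decimal check:
  01110100011 = 512 + 256 + 128 + 32 + 2 + 1 = 931
  00111011010 = 256 + 128 + 64 + 16 + 8 + 2 = 474
  931 - 474 = 457, and 00111001001 = 256 + 128 + 64 + 8 + 1 = 457 ✓



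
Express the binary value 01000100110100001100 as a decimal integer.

Sum of powers of 2 for each 1-bit:
2^2 + 2^3 + 2^8 + 2^10 + 2^11 + 2^14 + 2^18
= 4 + 8 + 256 + 1024 + 2048 + 16384 + 262144
= 281868



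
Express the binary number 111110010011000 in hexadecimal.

Group into 4-bit nibbles from right:
  0111 = 7
  1100 = C
  1001 = 9
  1000 = 8
Result: 7C98



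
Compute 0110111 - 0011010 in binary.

Method 1 - Direct subtraction (column by column from the right: bit − bit − borrow-in; if negative, add 2 and borrow 1 from the next column):
borrow: 0110000
        0110111
-       0011010
---------------
        0011101

Method 2 - Add two's complement:
Two's complement of 0011010: invert → 1100101, add 1 → 1100110
  0110111
+ 1100110
---------
 10011101  (end carry out of the top bit = 1)
Discarding the end carry: 0011101
Decimal check:
  0110111 = 32 + 16 + 4 + 2 + 1 = 55
  0011010 = 16 + 8 + 2 = 26
  55 - 26 = 29, and 0011101 = 16 + 8 + 4 + 1 = 29 ✓



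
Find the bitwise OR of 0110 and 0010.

OR: 1 when either bit is 1
  0110
| 0010
------
  0110
Decimal: 6 | 2 = 6



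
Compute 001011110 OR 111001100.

OR: 1 when either bit is 1
  001011110
| 111001100
-----------
  111011110
Decimal: 94 | 460 = 478



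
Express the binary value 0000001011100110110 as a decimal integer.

Sum of powers of 2 for each 1-bit:
2^1 + 2^2 + 2^4 + 2^5 + 2^8 + 2^9 + 2^10 + 2^12
= 2 + 4 + 16 + 32 + 256 + 512 + 1024 + 4096
= 5942



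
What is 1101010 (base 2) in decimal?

Sum of powers of 2 for each 1-bit:
2^1 + 2^3 + 2^5 + 2^6
= 2 + 8 + 32 + 64
= 106



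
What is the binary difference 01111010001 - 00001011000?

Method 1 - Direct subtraction (column by column from the right: bit − bit − borrow-in; if negative, add 2 and borrow 1 from the next column):
borrow: 00011110000
        01111010001
-       00001011000
-------------------
        01101111001

Method 2 - Add two's complement:
Two's complement of 00001011000: invert → 11110100111, add 1 → 11110101000
  01111010001
+ 11110101000
-------------
 101101111001  (end carry out of the top bit = 1)
Discarding the end carry: 01101111001
Decimal check:
  01111010001 = 512 + 256 + 128 + 64 + 16 + 1 = 977
  00001011000 = 64 + 16 + 8 = 88
  977 - 88 = 889, and 01101111001 = 512 + 256 + 64 + 32 + 16 + 8 + 1 = 889 ✓



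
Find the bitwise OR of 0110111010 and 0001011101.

OR: 1 when either bit is 1
  0110111010
| 0001011101
------------
  0111111111
Decimal: 442 | 93 = 511



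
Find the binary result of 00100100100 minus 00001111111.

Method 1 - Direct subtraction (column by column from the right: bit − bit − borrow-in; if negative, add 2 and borrow 1 from the next column):
borrow: 00111111110
        00100100100
-       00001111111
-------------------
        00010100101

Method 2 - Add two's complement:
Two's complement of 00001111111: invert → 11110000000, add 1 → 11110000001
  00100100100
+ 11110000001
-------------
 100010100101  (end carry out of the top bit = 1)
Discarding the end carry: 00010100101
Decimal check:
  00100100100 = 256 + 32 + 4 = 292
  00001111111 = 64 + 32 + 16 + 8 + 4 + 2 + 1 = 127
  292 - 127 = 165, and 00010100101 = 128 + 32 + 4 + 1 = 165 ✓



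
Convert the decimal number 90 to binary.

Using repeated division by 2:
90 ÷ 2 = 45 remainder 0
45 ÷ 2 = 22 remainder 1
22 ÷ 2 = 11 remainder 0
11 ÷ 2 = 5 remainder 1
5 ÷ 2 = 2 remainder 1
2 ÷ 2 = 1 remainder 0
1 ÷ 2 = 0 remainder 1
Reading remainders bottom to top: 1011010



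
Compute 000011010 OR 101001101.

OR: 1 when either bit is 1
  000011010
| 101001101
-----------
  101011111
Decimal: 26 | 333 = 351



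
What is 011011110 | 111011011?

OR: 1 when either bit is 1
  011011110
| 111011011
-----------
  111011111
Decimal: 222 | 475 = 479



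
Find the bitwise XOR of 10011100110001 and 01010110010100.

XOR: 1 when bits differ
  10011100110001
^ 01010110010100
----------------
  11001010100101
Decimal: 10033 ^ 5524 = 12965



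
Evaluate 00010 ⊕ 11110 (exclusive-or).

XOR: 1 when bits differ
  00010
^ 11110
-------
  11100
Decimal: 2 ^ 30 = 28



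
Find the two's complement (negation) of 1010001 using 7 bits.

Original (sign bit 1, negative): 1010001
Step 1 - Invert all bits: 0101110
Step 2 - Add 1: 0101111
Verification: 1010001 + 0101111 = 10000000; discarding the end carry (carry out of the top bit) leaves the 7-bit value 0000000, as required for x + (-x)



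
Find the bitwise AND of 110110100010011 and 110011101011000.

AND: 1 only when both bits are 1
  110110100010011
& 110011101011000
-----------------
  110010100010000
Decimal: 27923 & 26456 = 25872



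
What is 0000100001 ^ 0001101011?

XOR: 1 when bits differ
  0000100001
^ 0001101011
------------
  0001001010
Decimal: 33 ^ 107 = 74



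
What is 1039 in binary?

Using repeated division by 2:
1039 ÷ 2 = 519 remainder 1
519 ÷ 2 = 259 remainder 1
259 ÷ 2 = 129 remainder 1
129 ÷ 2 = 64 remainder 1
64 ÷ 2 = 32 remainder 0
32 ÷ 2 = 16 remainder 0
16 ÷ 2 = 8 remainder 0
8 ÷ 2 = 4 remainder 0
4 ÷ 2 = 2 remainder 0
2 ÷ 2 = 1 remainder 0
1 ÷ 2 = 0 remainder 1
Reading remainders bottom to top: 10000001111



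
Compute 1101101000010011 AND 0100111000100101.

AND: 1 only when both bits are 1
  1101101000010011
& 0100111000100101
------------------
  0100101000000001
Decimal: 55827 & 20005 = 18945



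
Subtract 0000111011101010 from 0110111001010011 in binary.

Method 1 - Direct subtraction (column by column from the right: bit − bit − borrow-in; if negative, add 2 and borrow 1 from the next column):
borrow: 0011111111010000
        0110111001010011
-       0000111011101010
------------------------
        0101111101101001

Method 2 - Add two's complement:
Two's complement of 0000111011101010: invert → 1111000100010101, add 1 → 1111000100010110
  0110111001010011
+ 1111000100010110
------------------
 10101111101101001  (end carry out of the top bit = 1)
Discarding the end carry: 0101111101101001
Decimal check:
  0110111001010011 = 16384 + 8192 + 2048 + 1024 + 512 + 64 + 16 + 2 + 1 = 28243
  0000111011101010 = 2048 + 1024 + 512 + 128 + 64 + 32 + 8 + 2 = 3818
  28243 - 3818 = 24425, and 0101111101101001 = 16384 + 4096 + 2048 + 1024 + 512 + 256 + 64 + 32 + 8 + 1 = 24425 ✓



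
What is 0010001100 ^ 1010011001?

XOR: 1 when bits differ
  0010001100
^ 1010011001
------------
  1000010101
Decimal: 140 ^ 665 = 533



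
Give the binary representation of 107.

Using repeated division by 2:
107 ÷ 2 = 53 remainder 1
53 ÷ 2 = 26 remainder 1
26 ÷ 2 = 13 remainder 0
13 ÷ 2 = 6 remainder 1
6 ÷ 2 = 3 remainder 0
3 ÷ 2 = 1 remainder 1
1 ÷ 2 = 0 remainder 1
Reading remainders bottom to top: 1101011



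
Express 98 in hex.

Using repeated division by 16 (digits 10–15 are A–F):
98 ÷ 16 = 6 remainder 2
6 ÷ 16 = 0 remainder 6
Reading remainders bottom to top: 62



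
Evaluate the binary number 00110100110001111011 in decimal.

Sum of powers of 2 for each 1-bit:
2^0 + 2^1 + 2^3 + 2^4 + 2^5 + 2^6 + 2^10 + 2^11 + 2^14 + 2^16 + 2^17
= 1 + 2 + 8 + 16 + 32 + 64 + 1024 + 2048 + 16384 + 65536 + 131072
= 216187



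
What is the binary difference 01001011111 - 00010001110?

Method 1 - Direct subtraction (column by column from the right: bit − bit − borrow-in; if negative, add 2 and borrow 1 from the next column):
borrow: 01100000000
        01001011111
-       00010001110
-------------------
        00111010001

Method 2 - Add two's complement:
Two's complement of 00010001110: invert → 11101110001, add 1 → 11101110010
  01001011111
+ 11101110010
-------------
 100111010001  (end carry out of the top bit = 1)
Discarding the end carry: 00111010001
Decimal check:
  01001011111 = 512 + 64 + 16 + 8 + 4 + 2 + 1 = 607
  00010001110 = 128 + 8 + 4 + 2 = 142
  607 - 142 = 465, and 00111010001 = 256 + 128 + 64 + 16 + 1 = 465 ✓



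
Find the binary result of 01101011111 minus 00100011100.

Method 1 - Direct subtraction (column by column from the right: bit − bit − borrow-in; if negative, add 2 and borrow 1 from the next column):
borrow: 00000000000
        01101011111
-       00100011100
-------------------
        01001000011

Method 2 - Add two's complement:
Two's complement of 00100011100: invert → 11011100011, add 1 → 11011100100
  01101011111
+ 11011100100
-------------
 101001000011  (end carry out of the top bit = 1)
Discarding the end carry: 01001000011
Decimal check:
  01101011111 = 512 + 256 + 64 + 16 + 8 + 4 + 2 + 1 = 863
  00100011100 = 256 + 16 + 8 + 4 = 284
  863 - 284 = 579, and 01001000011 = 512 + 64 + 2 + 1 = 579 ✓



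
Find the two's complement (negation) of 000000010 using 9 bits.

Original: 000000010
Step 1 - Invert all bits: 111111101
Step 2 - Add 1: 111111110
Verification: 000000010 + 111111110 = 1000000000; discarding the end carry (carry out of the top bit) leaves the 9-bit value 000000000, as required for x + (-x)



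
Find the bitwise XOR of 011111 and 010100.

XOR: 1 when bits differ
  011111
^ 010100
--------
  001011
Decimal: 31 ^ 20 = 11



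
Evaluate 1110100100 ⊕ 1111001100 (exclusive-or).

XOR: 1 when bits differ
  1110100100
^ 1111001100
------------
  0001101000
Decimal: 932 ^ 972 = 104



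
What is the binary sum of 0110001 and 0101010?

Add column by column from the right: bit + bit + carry-in; write the sum mod 2, carry 1 when the sum is 2 or 3.
carry:  1000000
        0110001
+       0101010
---------------
       01011011
(the carry out of the leftmost column, 0, becomes the leading bit)
Decimal check:
  0110001 = 32 + 16 + 1 = 49
  0101010 = 32 + 8 + 2 = 42
  49 + 42 = 91, and 01011011 = 64 + 16 + 8 + 2 + 1 = 91 ✓



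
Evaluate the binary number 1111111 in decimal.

Sum of powers of 2 for each 1-bit:
2^0 + 2^1 + 2^2 + 2^3 + 2^4 + 2^5 + 2^6
= 1 + 2 + 4 + 8 + 16 + 32 + 64
= 127



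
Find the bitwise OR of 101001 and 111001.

OR: 1 when either bit is 1
  101001
| 111001
--------
  111001
Decimal: 41 | 57 = 57



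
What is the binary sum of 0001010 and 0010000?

Add column by column from the right: bit + bit + carry-in; write the sum mod 2, carry 1 when the sum is 2 or 3.
carry:  0000000
        0001010
+       0010000
---------------
       00011010
(the carry out of the leftmost column, 0, becomes the leading bit)
Decimal check:
  0001010 = 8 + 2 = 10
  0010000 = 16
  10 + 16 = 26, and 00011010 = 16 + 8 + 2 = 26 ✓



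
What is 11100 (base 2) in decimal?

Sum of powers of 2 for each 1-bit:
2^2 + 2^3 + 2^4
= 4 + 8 + 16
= 28



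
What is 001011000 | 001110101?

OR: 1 when either bit is 1
  001011000
| 001110101
-----------
  001111101
Decimal: 88 | 117 = 125



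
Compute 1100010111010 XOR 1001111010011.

XOR: 1 when bits differ
  1100010111010
^ 1001111010011
---------------
  0101101101001
Decimal: 6330 ^ 5075 = 2921



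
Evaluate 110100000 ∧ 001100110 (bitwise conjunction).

AND: 1 only when both bits are 1
  110100000
& 001100110
-----------
  000100000
Decimal: 416 & 102 = 32



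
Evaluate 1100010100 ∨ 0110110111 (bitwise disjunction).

OR: 1 when either bit is 1
  1100010100
| 0110110111
------------
  1110110111
Decimal: 788 | 439 = 951



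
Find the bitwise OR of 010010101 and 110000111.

OR: 1 when either bit is 1
  010010101
| 110000111
-----------
  110010111
Decimal: 149 | 391 = 407



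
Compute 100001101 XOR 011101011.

XOR: 1 when bits differ
  100001101
^ 011101011
-----------
  111100110
Decimal: 269 ^ 235 = 486



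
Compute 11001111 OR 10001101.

OR: 1 when either bit is 1
  11001111
| 10001101
----------
  11001111
Decimal: 207 | 141 = 207



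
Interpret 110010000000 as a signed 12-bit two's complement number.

Binary: 110010000000
Sign bit: 1 (negative)
Invert: 001101111111
Add 1:  001110000000
Magnitude: 001110000000 = 512 + 256 + 128 = 896
Value: -896



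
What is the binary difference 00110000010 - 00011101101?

Method 1 - Direct subtraction (column by column from the right: bit − bit − borrow-in; if negative, add 2 and borrow 1 from the next column):
borrow: 00111111010
        00110000010
-       00011101101
-------------------
        00010010101

Method 2 - Add two's complement:
Two's complement of 00011101101: invert → 11100010010, add 1 → 11100010011
  00110000010
+ 11100010011
-------------
 100010010101  (end carry out of the top bit = 1)
Discarding the end carry: 00010010101
Decimal check:
  00110000010 = 256 + 128 + 2 = 386
  00011101101 = 128 + 64 + 32 + 8 + 4 + 1 = 237
  386 - 237 = 149, and 00010010101 = 128 + 16 + 4 + 1 = 149 ✓



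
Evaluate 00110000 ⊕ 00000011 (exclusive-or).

XOR: 1 when bits differ
  00110000
^ 00000011
----------
  00110011
Decimal: 48 ^ 3 = 51



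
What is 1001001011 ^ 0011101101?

XOR: 1 when bits differ
  1001001011
^ 0011101101
------------
  1010100110
Decimal: 587 ^ 237 = 678



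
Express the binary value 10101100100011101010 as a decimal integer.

Sum of powers of 2 for each 1-bit:
2^1 + 2^3 + 2^5 + 2^6 + 2^7 + 2^11 + 2^14 + 2^15 + 2^17 + 2^19
= 2 + 8 + 32 + 64 + 128 + 2048 + 16384 + 32768 + 131072 + 524288
= 706794



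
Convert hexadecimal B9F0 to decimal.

Expand by place value (powers of 16):
Digit values: B = 11, F = 15
B9F0 = 11 × 16^3 + 9 × 16^2 + 15 × 16^1 + 0 × 16^0
= 11 × 4096 + 9 × 256 + 15 × 16 + 0 × 1
= 45056 + 2304 + 240 + 0
= 47600



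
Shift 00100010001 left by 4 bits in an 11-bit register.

Original: 00100010001 (decimal 273)
Shift left by 4 positions
Append 4 zeros on the right and drop the 4 high bits that overflow the 11-bit width
Result: 00100010000 (decimal 272)
Equivalent: 273 << 4 = 273 × 2^4 = 4368, truncated to 11 bits = 272



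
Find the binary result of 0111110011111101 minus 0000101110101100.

Method 1 - Direct subtraction (column by column from the right: bit − bit − borrow-in; if negative, add 2 and borrow 1 from the next column):
borrow: 0000011000000000
        0111110011111101
-       0000101110101100
------------------------
        0111000101010001

Method 2 - Add two's complement:
Two's complement of 0000101110101100: invert → 1111010001010011, add 1 → 1111010001010100
  0111110011111101
+ 1111010001010100
------------------
 10111000101010001  (end carry out of the top bit = 1)
Discarding the end carry: 0111000101010001
Decimal check:
  0111110011111101 = 16384 + 8192 + 4096 + 2048 + 1024 + 128 + 64 + 32 + 16 + 8 + 4 + 1 = 31997
  0000101110101100 = 2048 + 512 + 256 + 128 + 32 + 8 + 4 = 2988
  31997 - 2988 = 29009, and 0111000101010001 = 16384 + 8192 + 4096 + 256 + 64 + 16 + 1 = 29009 ✓



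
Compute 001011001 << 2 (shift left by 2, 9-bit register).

Original: 001011001 (decimal 89)
Shift left by 2 positions
Append 2 zeros on the right
Result: 101100100 (decimal 356)
Equivalent: 89 << 2 = 89 × 2^2 = 356



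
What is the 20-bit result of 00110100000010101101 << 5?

Original: 00110100000010101101 (decimal 213165)
Shift left by 5 positions
Append 5 zeros on the right and drop the 5 high bits that overflow the 20-bit width
Result: 10000001010110100000 (decimal 529824)
Equivalent: 213165 << 5 = 213165 × 2^5 = 6821280, truncated to 20 bits = 529824



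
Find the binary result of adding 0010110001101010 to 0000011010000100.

Add column by column from the right: bit + bit + carry-in; write the sum mod 2, carry 1 when the sum is 2 or 3.
carry:  0001100000000000
        0010110001101010
+       0000011010000100
------------------------
       00011001011101110
(the carry out of the leftmost column, 0, becomes the leading bit)
Decimal check:
  0010110001101010 = 8192 + 2048 + 1024 + 64 + 32 + 8 + 2 = 11370
  0000011010000100 = 1024 + 512 + 128 + 4 = 1668
  11370 + 1668 = 13038, and 00011001011101110 = 8192 + 4096 + 512 + 128 + 64 + 32 + 8 + 4 + 2 = 13038 ✓



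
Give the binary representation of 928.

Using repeated division by 2:
928 ÷ 2 = 464 remainder 0
464 ÷ 2 = 232 remainder 0
232 ÷ 2 = 116 remainder 0
116 ÷ 2 = 58 remainder 0
58 ÷ 2 = 29 remainder 0
29 ÷ 2 = 14 remainder 1
14 ÷ 2 = 7 remainder 0
7 ÷ 2 = 3 remainder 1
3 ÷ 2 = 1 remainder 1
1 ÷ 2 = 0 remainder 1
Reading remainders bottom to top: 1110100000



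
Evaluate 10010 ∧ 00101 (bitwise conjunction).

AND: 1 only when both bits are 1
  10010
& 00101
-------
  00000
Decimal: 18 & 5 = 0



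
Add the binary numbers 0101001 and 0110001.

Add column by column from the right: bit + bit + carry-in; write the sum mod 2, carry 1 when the sum is 2 or 3.
carry:  1000010
        0101001
+       0110001
---------------
       01011010
(the carry out of the leftmost column, 0, becomes the leading bit)
Decimal check:
  0101001 = 32 + 8 + 1 = 41
  0110001 = 32 + 16 + 1 = 49
  41 + 49 = 90, and 01011010 = 64 + 16 + 8 + 2 = 90 ✓



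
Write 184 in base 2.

Using repeated division by 2:
184 ÷ 2 = 92 remainder 0
92 ÷ 2 = 46 remainder 0
46 ÷ 2 = 23 remainder 0
23 ÷ 2 = 11 remainder 1
11 ÷ 2 = 5 remainder 1
5 ÷ 2 = 2 remainder 1
2 ÷ 2 = 1 remainder 0
1 ÷ 2 = 0 remainder 1
Reading remainders bottom to top: 10111000



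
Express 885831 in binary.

Using repeated division by 2:
885831 ÷ 2 = 442915 remainder 1
442915 ÷ 2 = 221457 remainder 1
221457 ÷ 2 = 110728 remainder 1
110728 ÷ 2 = 55364 remainder 0
55364 ÷ 2 = 27682 remainder 0
27682 ÷ 2 = 13841 remainder 0
13841 ÷ 2 = 6920 remainder 1
6920 ÷ 2 = 3460 remainder 0
3460 ÷ 2 = 1730 remainder 0
1730 ÷ 2 = 865 remainder 0
865 ÷ 2 = 432 remainder 1
432 ÷ 2 = 216 remainder 0
216 ÷ 2 = 108 remainder 0
108 ÷ 2 = 54 remainder 0
54 ÷ 2 = 27 remainder 0
27 ÷ 2 = 13 remainder 1
13 ÷ 2 = 6 remainder 1
6 ÷ 2 = 3 remainder 0
3 ÷ 2 = 1 remainder 1
1 ÷ 2 = 0 remainder 1
Reading remainders bottom to top: 11011000010001000111



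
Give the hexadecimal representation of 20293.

Using repeated division by 16 (digits 10–15 are A–F):
20293 ÷ 16 = 1268 remainder 5
1268 ÷ 16 = 79 remainder 4
79 ÷ 16 = 4 remainder 15 (F)
4 ÷ 16 = 0 remainder 4
Reading remainders bottom to top: 4F45



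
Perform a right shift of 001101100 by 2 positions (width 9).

Original: 001101100 (decimal 108)
Shift right by 2 positions
Drop the 2 low bits; fill with zeros on the left
Result: 000011011 (decimal 27)
Equivalent: 108 >> 2 = 108 ÷ 2^2 = 27



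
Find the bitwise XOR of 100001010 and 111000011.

XOR: 1 when bits differ
  100001010
^ 111000011
-----------
  011001001
Decimal: 266 ^ 451 = 201



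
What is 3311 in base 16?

Using repeated division by 16 (digits 10–15 are A–F):
3311 ÷ 16 = 206 remainder 15 (F)
206 ÷ 16 = 12 remainder 14 (E)
12 ÷ 16 = 0 remainder 12 (C)
Reading remainders bottom to top: CEF



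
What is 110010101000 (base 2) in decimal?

Sum of powers of 2 for each 1-bit:
2^3 + 2^5 + 2^7 + 2^10 + 2^11
= 8 + 32 + 128 + 1024 + 2048
= 3240



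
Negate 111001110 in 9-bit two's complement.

Original (sign bit 1, negative): 111001110
Step 1 - Invert all bits: 000110001
Step 2 - Add 1: 000110010
Verification: 111001110 + 000110010 = 1000000000; discarding the end carry (carry out of the top bit) leaves the 9-bit value 000000000, as required for x + (-x)



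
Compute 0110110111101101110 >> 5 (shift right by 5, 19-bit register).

Original: 0110110111101101110 (decimal 225134)
Shift right by 5 positions
Drop the 5 low bits; fill with zeros on the left
Result: 0000001101101111011 (decimal 7035)
Equivalent: 225134 >> 5 = 225134 ÷ 2^5 = 7035



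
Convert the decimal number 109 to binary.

Using repeated division by 2:
109 ÷ 2 = 54 remainder 1
54 ÷ 2 = 27 remainder 0
27 ÷ 2 = 13 remainder 1
13 ÷ 2 = 6 remainder 1
6 ÷ 2 = 3 remainder 0
3 ÷ 2 = 1 remainder 1
1 ÷ 2 = 0 remainder 1
Reading remainders bottom to top: 1101101



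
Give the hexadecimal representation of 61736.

Using repeated division by 16 (digits 10–15 are A–F):
61736 ÷ 16 = 3858 remainder 8
3858 ÷ 16 = 241 remainder 2
241 ÷ 16 = 15 remainder 1
15 ÷ 16 = 0 remainder 15 (F)
Reading remainders bottom to top: F128



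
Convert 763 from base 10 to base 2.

Using repeated division by 2:
763 ÷ 2 = 381 remainder 1
381 ÷ 2 = 190 remainder 1
190 ÷ 2 = 95 remainder 0
95 ÷ 2 = 47 remainder 1
47 ÷ 2 = 23 remainder 1
23 ÷ 2 = 11 remainder 1
11 ÷ 2 = 5 remainder 1
5 ÷ 2 = 2 remainder 1
2 ÷ 2 = 1 remainder 0
1 ÷ 2 = 0 remainder 1
Reading remainders bottom to top: 1011111011



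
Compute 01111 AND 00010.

AND: 1 only when both bits are 1
  01111
& 00010
-------
  00010
Decimal: 15 & 2 = 2



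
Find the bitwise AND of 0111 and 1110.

AND: 1 only when both bits are 1
  0111
& 1110
------
  0110
Decimal: 7 & 14 = 6



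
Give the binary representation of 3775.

Using repeated division by 2:
3775 ÷ 2 = 1887 remainder 1
1887 ÷ 2 = 943 remainder 1
943 ÷ 2 = 471 remainder 1
471 ÷ 2 = 235 remainder 1
235 ÷ 2 = 117 remainder 1
117 ÷ 2 = 58 remainder 1
58 ÷ 2 = 29 remainder 0
29 ÷ 2 = 14 remainder 1
14 ÷ 2 = 7 remainder 0
7 ÷ 2 = 3 remainder 1
3 ÷ 2 = 1 remainder 1
1 ÷ 2 = 0 remainder 1
Reading remainders bottom to top: 111010111111



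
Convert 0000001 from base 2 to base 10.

Sum of powers of 2 for each 1-bit:
2^0
= 1
= 1



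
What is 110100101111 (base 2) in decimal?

Sum of powers of 2 for each 1-bit:
2^0 + 2^1 + 2^2 + 2^3 + 2^5 + 2^8 + 2^10 + 2^11
= 1 + 2 + 4 + 8 + 32 + 256 + 1024 + 2048
= 3375



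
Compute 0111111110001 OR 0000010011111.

OR: 1 when either bit is 1
  0111111110001
| 0000010011111
---------------
  0111111111111
Decimal: 4081 | 159 = 4095



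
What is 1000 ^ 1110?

XOR: 1 when bits differ
  1000
^ 1110
------
  0110
Decimal: 8 ^ 14 = 6



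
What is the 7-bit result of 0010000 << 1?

Original: 0010000 (decimal 16)
Shift left by 1 position
Append 1 zero on the right
Result: 0100000 (decimal 32)
Equivalent: 16 << 1 = 16 × 2^1 = 32



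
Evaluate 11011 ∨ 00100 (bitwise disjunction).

OR: 1 when either bit is 1
  11011
| 00100
-------
  11111
Decimal: 27 | 4 = 31



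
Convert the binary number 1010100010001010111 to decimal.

Sum of powers of 2 for each 1-bit:
2^0 + 2^1 + 2^2 + 2^4 + 2^6 + 2^10 + 2^14 + 2^16 + 2^18
= 1 + 2 + 4 + 16 + 64 + 1024 + 16384 + 65536 + 262144
= 345175



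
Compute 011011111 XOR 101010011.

XOR: 1 when bits differ
  011011111
^ 101010011
-----------
  110001100
Decimal: 223 ^ 339 = 396



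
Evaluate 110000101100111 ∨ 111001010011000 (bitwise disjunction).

OR: 1 when either bit is 1
  110000101100111
| 111001010011000
-----------------
  111001111111111
Decimal: 24935 | 29336 = 29695



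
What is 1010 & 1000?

AND: 1 only when both bits are 1
  1010
& 1000
------
  1000
Decimal: 10 & 8 = 8



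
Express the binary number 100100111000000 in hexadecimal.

Group into 4-bit nibbles from right:
  0100 = 4
  1001 = 9
  1100 = C
  0000 = 0
Result: 49C0



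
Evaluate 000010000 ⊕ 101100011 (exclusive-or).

XOR: 1 when bits differ
  000010000
^ 101100011
-----------
  101110011
Decimal: 16 ^ 355 = 371



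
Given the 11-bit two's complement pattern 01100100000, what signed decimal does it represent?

Binary: 01100100000
Sign bit: 0 (non-negative)
Read directly as an unsigned value:
01100100000 = 512 + 256 + 32 = 800
Value: 800



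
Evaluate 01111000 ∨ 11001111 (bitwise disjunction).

OR: 1 when either bit is 1
  01111000
| 11001111
----------
  11111111
Decimal: 120 | 207 = 255



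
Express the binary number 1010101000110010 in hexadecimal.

Group into 4-bit nibbles from right:
  1010 = A
  1010 = A
  0011 = 3
  0010 = 2
Result: AA32



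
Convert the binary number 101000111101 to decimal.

Sum of powers of 2 for each 1-bit:
2^0 + 2^2 + 2^3 + 2^4 + 2^5 + 2^9 + 2^11
= 1 + 4 + 8 + 16 + 32 + 512 + 2048
= 2621



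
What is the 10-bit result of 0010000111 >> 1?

Original: 0010000111 (decimal 135)
Shift right by 1 position
Drop the 1 low bit; fill with zero on the left
Result: 0001000011 (decimal 67)
Equivalent: 135 >> 1 = 135 ÷ 2^1 = 67



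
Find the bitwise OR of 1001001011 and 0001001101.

OR: 1 when either bit is 1
  1001001011
| 0001001101
------------
  1001001111
Decimal: 587 | 77 = 591



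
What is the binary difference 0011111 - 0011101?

Method 1 - Direct subtraction (column by column from the right: bit − bit − borrow-in; if negative, add 2 and borrow 1 from the next column):
borrow: 0000000
        0011111
-       0011101
---------------
        0000010

Method 2 - Add two's complement:
Two's complement of 0011101: invert → 1100010, add 1 → 1100011
  0011111
+ 1100011
---------
 10000010  (end carry out of the top bit = 1)
Discarding the end carry: 0000010
Decimal check:
  0011111 = 16 + 8 + 4 + 2 + 1 = 31
  0011101 = 16 + 8 + 4 + 1 = 29
  31 - 29 = 2, and 0000010 = 2 ✓



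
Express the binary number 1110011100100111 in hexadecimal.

Group into 4-bit nibbles from right:
  1110 = E
  0111 = 7
  0010 = 2
  0111 = 7
Result: E727



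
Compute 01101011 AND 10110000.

AND: 1 only when both bits are 1
  01101011
& 10110000
----------
  00100000
Decimal: 107 & 176 = 32



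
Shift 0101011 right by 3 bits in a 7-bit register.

Original: 0101011 (decimal 43)
Shift right by 3 positions
Drop the 3 low bits; fill with zeros on the left
Result: 0000101 (decimal 5)
Equivalent: 43 >> 3 = 43 ÷ 2^3 = 5



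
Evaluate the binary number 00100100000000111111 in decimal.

Sum of powers of 2 for each 1-bit:
2^0 + 2^1 + 2^2 + 2^3 + 2^4 + 2^5 + 2^14 + 2^17
= 1 + 2 + 4 + 8 + 16 + 32 + 16384 + 131072
= 147519



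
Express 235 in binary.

Using repeated division by 2:
235 ÷ 2 = 117 remainder 1
117 ÷ 2 = 58 remainder 1
58 ÷ 2 = 29 remainder 0
29 ÷ 2 = 14 remainder 1
14 ÷ 2 = 7 remainder 0
7 ÷ 2 = 3 remainder 1
3 ÷ 2 = 1 remainder 1
1 ÷ 2 = 0 remainder 1
Reading remainders bottom to top: 11101011



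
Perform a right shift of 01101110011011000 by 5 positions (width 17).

Original: 01101110011011000 (decimal 56536)
Shift right by 5 positions
Drop the 5 low bits; fill with zeros on the left
Result: 00000011011100110 (decimal 1766)
Equivalent: 56536 >> 5 = 56536 ÷ 2^5 = 1766



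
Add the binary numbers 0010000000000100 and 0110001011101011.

Add column by column from the right: bit + bit + carry-in; write the sum mod 2, carry 1 when the sum is 2 or 3.
carry:  1100000000000000
        0010000000000100
+       0110001011101011
------------------------
       01000001011101111
(the carry out of the leftmost column, 0, becomes the leading bit)
Decimal check:
  0010000000000100 = 8192 + 4 = 8196
  0110001011101011 = 16384 + 8192 + 512 + 128 + 64 + 32 + 8 + 2 + 1 = 25323
  8196 + 25323 = 33519, and 01000001011101111 = 32768 + 512 + 128 + 64 + 32 + 8 + 4 + 2 + 1 = 33519 ✓



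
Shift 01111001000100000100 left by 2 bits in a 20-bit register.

Original: 01111001000100000100 (decimal 495876)
Shift left by 2 positions
Append 2 zeros on the right and drop the 2 high bits that overflow the 20-bit width
Result: 11100100010000010000 (decimal 934928)
Equivalent: 495876 << 2 = 495876 × 2^2 = 1983504, truncated to 20 bits = 934928



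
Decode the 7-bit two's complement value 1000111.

Binary: 1000111
Sign bit: 1 (negative)
Invert: 0111000
Add 1:  0111001
Magnitude: 0111001 = 32 + 16 + 8 + 1 = 57
Value: -57



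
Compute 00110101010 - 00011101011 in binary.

Method 1 - Direct subtraction (column by column from the right: bit − bit − borrow-in; if negative, add 2 and borrow 1 from the next column):
borrow: 00111111110
        00110101010
-       00011101011
-------------------
        00010111111

Method 2 - Add two's complement:
Two's complement of 00011101011: invert → 11100010100, add 1 → 11100010101
  00110101010
+ 11100010101
-------------
 100010111111  (end carry out of the top bit = 1)
Discarding the end carry: 00010111111
Decimal check:
  00110101010 = 256 + 128 + 32 + 8 + 2 = 426
  00011101011 = 128 + 64 + 32 + 8 + 2 + 1 = 235
  426 - 235 = 191, and 00010111111 = 128 + 32 + 16 + 8 + 4 + 2 + 1 = 191 ✓



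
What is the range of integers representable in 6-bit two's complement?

For 6-bit two's complement:
Minimum: -2^5 = -32
Maximum: 2^5 - 1 = 31



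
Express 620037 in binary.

Using repeated division by 2:
620037 ÷ 2 = 310018 remainder 1
310018 ÷ 2 = 155009 remainder 0
155009 ÷ 2 = 77504 remainder 1
77504 ÷ 2 = 38752 remainder 0
38752 ÷ 2 = 19376 remainder 0
19376 ÷ 2 = 9688 remainder 0
9688 ÷ 2 = 4844 remainder 0
4844 ÷ 2 = 2422 remainder 0
2422 ÷ 2 = 1211 remainder 0
1211 ÷ 2 = 605 remainder 1
605 ÷ 2 = 302 remainder 1
302 ÷ 2 = 151 remainder 0
151 ÷ 2 = 75 remainder 1
75 ÷ 2 = 37 remainder 1
37 ÷ 2 = 18 remainder 1
18 ÷ 2 = 9 remainder 0
9 ÷ 2 = 4 remainder 1
4 ÷ 2 = 2 remainder 0
2 ÷ 2 = 1 remainder 0
1 ÷ 2 = 0 remainder 1
Reading remainders bottom to top: 10010111011000000101



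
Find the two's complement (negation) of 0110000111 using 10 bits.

Original: 0110000111
Step 1 - Invert all bits: 1001111000
Step 2 - Add 1: 1001111001
Verification: 0110000111 + 1001111001 = 10000000000; discarding the end carry (carry out of the top bit) leaves the 10-bit value 0000000000, as required for x + (-x)



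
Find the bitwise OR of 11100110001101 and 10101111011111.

OR: 1 when either bit is 1
  11100110001101
| 10101111011111
----------------
  11101111011111
Decimal: 14733 | 11231 = 15327



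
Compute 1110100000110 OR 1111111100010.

OR: 1 when either bit is 1
  1110100000110
| 1111111100010
---------------
  1111111100110
Decimal: 7430 | 8162 = 8166



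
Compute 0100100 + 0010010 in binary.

Add column by column from the right: bit + bit + carry-in; write the sum mod 2, carry 1 when the sum is 2 or 3.
carry:  0000000
        0100100
+       0010010
---------------
       00110110
(the carry out of the leftmost column, 0, becomes the leading bit)
Decimal check:
  0100100 = 32 + 4 = 36
  0010010 = 16 + 2 = 18
  36 + 18 = 54, and 00110110 = 32 + 16 + 4 + 2 = 54 ✓



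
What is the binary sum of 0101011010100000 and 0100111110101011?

Add column by column from the right: bit + bit + carry-in; write the sum mod 2, carry 1 when the sum is 2 or 3.
carry:  1011111101000000
        0101011010100000
+       0100111110101011
------------------------
       01010011001001011
(the carry out of the leftmost column, 0, becomes the leading bit)
Decimal check:
  0101011010100000 = 16384 + 4096 + 1024 + 512 + 128 + 32 = 22176
  0100111110101011 = 16384 + 2048 + 1024 + 512 + 256 + 128 + 32 + 8 + 2 + 1 = 20395
  22176 + 20395 = 42571, and 01010011001001011 = 32768 + 8192 + 1024 + 512 + 64 + 8 + 2 + 1 = 42571 ✓



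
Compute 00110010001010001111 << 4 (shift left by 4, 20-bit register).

Original: 00110010001010001111 (decimal 205455)
Shift left by 4 positions
Append 4 zeros on the right and drop the 4 high bits that overflow the 20-bit width
Result: 00100010100011110000 (decimal 141552)
Equivalent: 205455 << 4 = 205455 × 2^4 = 3287280, truncated to 20 bits = 141552



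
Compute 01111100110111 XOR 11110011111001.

XOR: 1 when bits differ
  01111100110111
^ 11110011111001
----------------
  10001111001110
Decimal: 7991 ^ 15609 = 9166



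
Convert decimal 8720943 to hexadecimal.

Using repeated division by 16 (digits 10–15 are A–F):
8720943 ÷ 16 = 545058 remainder 15 (F)
545058 ÷ 16 = 34066 remainder 2
34066 ÷ 16 = 2129 remainder 2
2129 ÷ 16 = 133 remainder 1
133 ÷ 16 = 8 remainder 5
8 ÷ 16 = 0 remainder 8
Reading remainders bottom to top: 85122F



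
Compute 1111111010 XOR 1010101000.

XOR: 1 when bits differ
  1111111010
^ 1010101000
------------
  0101010010
Decimal: 1018 ^ 680 = 338



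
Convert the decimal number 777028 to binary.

Using repeated division by 2:
777028 ÷ 2 = 388514 remainder 0
388514 ÷ 2 = 194257 remainder 0
194257 ÷ 2 = 97128 remainder 1
97128 ÷ 2 = 48564 remainder 0
48564 ÷ 2 = 24282 remainder 0
24282 ÷ 2 = 12141 remainder 0
12141 ÷ 2 = 6070 remainder 1
6070 ÷ 2 = 3035 remainder 0
3035 ÷ 2 = 1517 remainder 1
1517 ÷ 2 = 758 remainder 1
758 ÷ 2 = 379 remainder 0
379 ÷ 2 = 189 remainder 1
189 ÷ 2 = 94 remainder 1
94 ÷ 2 = 47 remainder 0
47 ÷ 2 = 23 remainder 1
23 ÷ 2 = 11 remainder 1
11 ÷ 2 = 5 remainder 1
5 ÷ 2 = 2 remainder 1
2 ÷ 2 = 1 remainder 0
1 ÷ 2 = 0 remainder 1
Reading remainders bottom to top: 10111101101101000100



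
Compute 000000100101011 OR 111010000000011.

OR: 1 when either bit is 1
  000000100101011
| 111010000000011
-----------------
  111010100101011
Decimal: 299 | 29699 = 29995



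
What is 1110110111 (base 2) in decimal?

Sum of powers of 2 for each 1-bit:
2^0 + 2^1 + 2^2 + 2^4 + 2^5 + 2^7 + 2^8 + 2^9
= 1 + 2 + 4 + 16 + 32 + 128 + 256 + 512
= 951



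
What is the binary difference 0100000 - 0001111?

Method 1 - Direct subtraction (column by column from the right: bit − bit − borrow-in; if negative, add 2 and borrow 1 from the next column):
borrow: 0111110
        0100000
-       0001111
---------------
        0010001

Method 2 - Add two's complement:
Two's complement of 0001111: invert → 1110000, add 1 → 1110001
  0100000
+ 1110001
---------
 10010001  (end carry out of the top bit = 1)
Discarding the end carry: 0010001
Decimal check:
  0100000 = 32
  0001111 = 8 + 4 + 2 + 1 = 15
  32 - 15 = 17, and 0010001 = 16 + 1 = 17 ✓



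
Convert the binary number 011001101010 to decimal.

Sum of powers of 2 for each 1-bit:
2^1 + 2^3 + 2^5 + 2^6 + 2^9 + 2^10
= 2 + 8 + 32 + 64 + 512 + 1024
= 1642



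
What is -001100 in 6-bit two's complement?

Original: 001100
Step 1 - Invert all bits: 110011
Step 2 - Add 1: 110100
Verification: 001100 + 110100 = 1000000; discarding the end carry (carry out of the top bit) leaves the 6-bit value 000000, as required for x + (-x)



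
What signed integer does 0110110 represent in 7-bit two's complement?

Binary: 0110110
Sign bit: 0 (non-negative)
Read directly as an unsigned value:
0110110 = 32 + 16 + 4 + 2 = 54
Value: 54



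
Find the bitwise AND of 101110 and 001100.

AND: 1 only when both bits are 1
  101110
& 001100
--------
  001100
Decimal: 46 & 12 = 12



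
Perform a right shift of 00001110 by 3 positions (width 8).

Original: 00001110 (decimal 14)
Shift right by 3 positions
Drop the 3 low bits; fill with zeros on the left
Result: 00000001 (decimal 1)
Equivalent: 14 >> 3 = 14 ÷ 2^3 = 1



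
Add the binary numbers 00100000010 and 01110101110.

Add column by column from the right: bit + bit + carry-in; write the sum mod 2, carry 1 when the sum is 2 or 3.
carry:  11000011100
        00100000010
+       01110101110
-------------------
       010010110000
(the carry out of the leftmost column, 0, becomes the leading bit)
Decimal check:
  00100000010 = 256 + 2 = 258
  01110101110 = 512 + 256 + 128 + 32 + 8 + 4 + 2 = 942
  258 + 942 = 1200, and 010010110000 = 1024 + 128 + 32 + 16 = 1200 ✓



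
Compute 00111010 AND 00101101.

AND: 1 only when both bits are 1
  00111010
& 00101101
----------
  00101000
Decimal: 58 & 45 = 40



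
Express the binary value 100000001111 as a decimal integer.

Sum of powers of 2 for each 1-bit:
2^0 + 2^1 + 2^2 + 2^3 + 2^11
= 1 + 2 + 4 + 8 + 2048
= 2063



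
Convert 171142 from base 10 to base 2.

Using repeated division by 2:
171142 ÷ 2 = 85571 remainder 0
85571 ÷ 2 = 42785 remainder 1
42785 ÷ 2 = 21392 remainder 1
21392 ÷ 2 = 10696 remainder 0
10696 ÷ 2 = 5348 remainder 0
5348 ÷ 2 = 2674 remainder 0
2674 ÷ 2 = 1337 remainder 0
1337 ÷ 2 = 668 remainder 1
668 ÷ 2 = 334 remainder 0
334 ÷ 2 = 167 remainder 0
167 ÷ 2 = 83 remainder 1
83 ÷ 2 = 41 remainder 1
41 ÷ 2 = 20 remainder 1
20 ÷ 2 = 10 remainder 0
10 ÷ 2 = 5 remainder 0
5 ÷ 2 = 2 remainder 1
2 ÷ 2 = 1 remainder 0
1 ÷ 2 = 0 remainder 1
Reading remainders bottom to top: 101001110010000110



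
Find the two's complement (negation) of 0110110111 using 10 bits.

Original: 0110110111
Step 1 - Invert all bits: 1001001000
Step 2 - Add 1: 1001001001
Verification: 0110110111 + 1001001001 = 10000000000; discarding the end carry (carry out of the top bit) leaves the 10-bit value 0000000000, as required for x + (-x)



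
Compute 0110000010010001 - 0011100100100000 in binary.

Method 1 - Direct subtraction (column by column from the right: bit − bit − borrow-in; if negative, add 2 and borrow 1 from the next column):
borrow: 0111111011000000
        0110000010010001
-       0011100100100000
------------------------
        0010011101110001

Method 2 - Add two's complement:
Two's complement of 0011100100100000: invert → 1100011011011111, add 1 → 1100011011100000
  0110000010010001
+ 1100011011100000
------------------
 10010011101110001  (end carry out of the top bit = 1)
Discarding the end carry: 0010011101110001
Decimal check:
  0110000010010001 = 16384 + 8192 + 128 + 16 + 1 = 24721
  0011100100100000 = 8192 + 4096 + 2048 + 256 + 32 = 14624
  24721 - 14624 = 10097, and 0010011101110001 = 8192 + 1024 + 512 + 256 + 64 + 32 + 16 + 1 = 10097 ✓



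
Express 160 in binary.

Using repeated division by 2:
160 ÷ 2 = 80 remainder 0
80 ÷ 2 = 40 remainder 0
40 ÷ 2 = 20 remainder 0
20 ÷ 2 = 10 remainder 0
10 ÷ 2 = 5 remainder 0
5 ÷ 2 = 2 remainder 1
2 ÷ 2 = 1 remainder 0
1 ÷ 2 = 0 remainder 1
Reading remainders bottom to top: 10100000



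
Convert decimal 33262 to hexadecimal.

Using repeated division by 16 (digits 10–15 are A–F):
33262 ÷ 16 = 2078 remainder 14 (E)
2078 ÷ 16 = 129 remainder 14 (E)
129 ÷ 16 = 8 remainder 1
8 ÷ 16 = 0 remainder 8
Reading remainders bottom to top: 81EE



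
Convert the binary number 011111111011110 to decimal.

Sum of powers of 2 for each 1-bit:
2^1 + 2^2 + 2^3 + 2^4 + 2^6 + 2^7 + 2^8 + 2^9 + 2^10 + 2^11 + 2^12 + 2^13
= 2 + 4 + 8 + 16 + 64 + 128 + 256 + 512 + 1024 + 2048 + 4096 + 8192
= 16350

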